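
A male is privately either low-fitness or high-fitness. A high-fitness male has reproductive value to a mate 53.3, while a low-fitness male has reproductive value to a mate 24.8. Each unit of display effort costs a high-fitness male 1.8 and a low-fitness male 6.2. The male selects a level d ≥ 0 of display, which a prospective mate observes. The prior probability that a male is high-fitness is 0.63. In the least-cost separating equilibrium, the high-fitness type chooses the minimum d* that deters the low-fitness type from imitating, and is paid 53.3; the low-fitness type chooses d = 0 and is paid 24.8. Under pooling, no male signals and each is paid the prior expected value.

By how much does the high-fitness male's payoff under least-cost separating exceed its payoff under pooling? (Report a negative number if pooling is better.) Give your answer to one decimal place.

2.3

Least-cost separating signal: d* solves 24.8 = 53.3 − 6.2·d*, so d* = (53.3 − 24.8)/6.2 ≈ 4.5968.
High-fitness type's separating payoff: 53.3 − 1.8 × d* = 53.3 − 1.8 × (53.3 − 24.8)/6.2 = 53.3 − 51.3/6.2 ≈ 45.026.
Pooling payoff: 0.63 × 53.3 + 0.37 × 24.8 = 42.755.
Difference: 45.026 − 42.755 = 2.271, i.e. 2.3 to one decimal place.
The high-fitness type prefers to separate.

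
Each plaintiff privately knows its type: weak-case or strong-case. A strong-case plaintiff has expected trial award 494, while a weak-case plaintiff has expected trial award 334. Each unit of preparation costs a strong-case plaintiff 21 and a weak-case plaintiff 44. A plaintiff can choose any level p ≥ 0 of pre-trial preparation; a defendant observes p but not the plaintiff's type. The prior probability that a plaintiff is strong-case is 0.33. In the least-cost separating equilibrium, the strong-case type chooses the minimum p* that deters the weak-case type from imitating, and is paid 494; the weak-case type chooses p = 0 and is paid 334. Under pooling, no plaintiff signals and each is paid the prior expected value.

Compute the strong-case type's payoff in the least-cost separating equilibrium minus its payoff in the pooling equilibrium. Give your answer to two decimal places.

Least-cost separating signal: p* solves 334 = 494 − 44·p*, so p* = (494 − 334)/44 ≈ 3.6364.
Strong-case type's separating payoff: 494 − 21 × p* = 494 − 21 × (494 − 334)/44 = 494 − 3360/44 ≈ 417.6364.
Pooling payoff: 0.33 × 494 + 0.67 × 334 = 386.8.
Difference: 417.6364 − 386.8 = 30.8364, i.e. 30.84 to two decimal places.
The strong-case type prefers to separate.

30.84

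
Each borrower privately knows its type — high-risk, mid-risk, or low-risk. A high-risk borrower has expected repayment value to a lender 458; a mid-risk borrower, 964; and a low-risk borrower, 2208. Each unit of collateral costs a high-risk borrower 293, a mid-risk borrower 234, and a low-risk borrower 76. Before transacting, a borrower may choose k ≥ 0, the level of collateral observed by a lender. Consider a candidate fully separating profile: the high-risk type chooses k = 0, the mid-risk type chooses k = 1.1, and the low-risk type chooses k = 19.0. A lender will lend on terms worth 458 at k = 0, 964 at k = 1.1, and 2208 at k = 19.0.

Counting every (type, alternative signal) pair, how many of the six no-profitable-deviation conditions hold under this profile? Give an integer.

4

High-risk (own payoff 458): to k=1.1 gives 964 − 293×1.1 = 641.7 → profitable ✗; to k=19.0 gives 2208 − 293×19.0 = -3359 → no gain ✓.
Low-risk (own payoff 2208 − 76×19.0 = 764): to k=0 gives 458 → no gain ✓; to k=1.1 gives 964 − 76×1.1 = 880.4 → profitable ✗.
Mid-risk (own payoff 964 − 234×1.1 = 706.6): to k=0 gives 458 → no gain ✓; to k=19.0 gives 2208 − 234×19.0 = -2238 → no gain ✓.
4 of the 6 constraints hold; not an equilibrium.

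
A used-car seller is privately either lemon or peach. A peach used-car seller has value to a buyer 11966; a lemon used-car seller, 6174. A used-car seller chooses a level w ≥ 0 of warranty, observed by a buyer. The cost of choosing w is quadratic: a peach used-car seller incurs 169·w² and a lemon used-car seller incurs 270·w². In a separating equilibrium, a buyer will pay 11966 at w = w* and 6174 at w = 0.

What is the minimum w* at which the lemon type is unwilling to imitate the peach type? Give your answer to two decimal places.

4.63

The lemon type at w = 0 receives 6174; imitating at w* yields 11966 − 270·w*².
Indifference: 6174 = 11966 − 270·w*², so w*² = (11966 − 6174) / 270 ≈ 21.4519.
w* = √21.4519 ≈ 4.63.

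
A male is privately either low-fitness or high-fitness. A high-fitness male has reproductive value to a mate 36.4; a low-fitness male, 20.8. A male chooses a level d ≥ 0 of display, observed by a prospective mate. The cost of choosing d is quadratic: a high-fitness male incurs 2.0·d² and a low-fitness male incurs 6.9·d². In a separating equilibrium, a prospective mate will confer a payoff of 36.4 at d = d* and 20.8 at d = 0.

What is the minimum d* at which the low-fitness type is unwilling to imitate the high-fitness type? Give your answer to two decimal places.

1.50

The low-fitness type at d = 0 receives 20.8; imitating at d* yields 36.4 − 6.9·d*².
Indifference: 20.8 = 36.4 − 6.9·d*², so d*² = (36.4 − 20.8) / 6.9 ≈ 2.2609.
d* = √2.2609 ≈ 1.50.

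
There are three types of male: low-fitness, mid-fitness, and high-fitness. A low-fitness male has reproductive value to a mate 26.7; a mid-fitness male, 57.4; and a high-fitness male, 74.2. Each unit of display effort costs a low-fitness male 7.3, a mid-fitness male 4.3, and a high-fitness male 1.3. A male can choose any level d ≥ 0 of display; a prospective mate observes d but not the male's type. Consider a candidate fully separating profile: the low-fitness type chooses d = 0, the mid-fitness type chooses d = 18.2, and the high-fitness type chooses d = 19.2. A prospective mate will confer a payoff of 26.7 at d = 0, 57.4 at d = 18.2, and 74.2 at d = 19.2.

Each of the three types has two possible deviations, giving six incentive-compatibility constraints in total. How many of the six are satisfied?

4

Mid-fitness (own payoff 57.4 − 4.3×18.2 = -20.86): to d=0 gives 26.7 → profitable ✗; to d=19.2 gives 74.2 − 4.3×19.2 = -8.36 → profitable ✗.
High-fitness (own payoff 74.2 − 1.3×19.2 = 49.24): to d=0 gives 26.7 → no gain ✓; to d=18.2 gives 57.4 − 1.3×18.2 = 33.74 → no gain ✓.
Low-fitness (own payoff 26.7): to d=18.2 gives 57.4 − 7.3×18.2 = -75.46 → no gain ✓; to d=19.2 gives 74.2 − 7.3×19.2 = -65.96 → no gain ✓.
4 of the 6 constraints hold; not an equilibrium.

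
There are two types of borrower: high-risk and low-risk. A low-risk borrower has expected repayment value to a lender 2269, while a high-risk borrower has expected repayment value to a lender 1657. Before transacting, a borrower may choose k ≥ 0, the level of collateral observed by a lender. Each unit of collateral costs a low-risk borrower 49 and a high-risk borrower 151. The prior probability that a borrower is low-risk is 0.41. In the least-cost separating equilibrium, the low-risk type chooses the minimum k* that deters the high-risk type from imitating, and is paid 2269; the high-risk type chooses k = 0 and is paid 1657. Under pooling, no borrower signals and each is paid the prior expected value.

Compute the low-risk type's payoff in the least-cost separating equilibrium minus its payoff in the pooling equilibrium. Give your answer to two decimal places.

162.48

Least-cost separating signal: k* solves 1657 = 2269 − 151·k*, so k* = (2269 − 1657)/151 ≈ 4.0530.
Low-risk type's separating payoff: 2269 − 49 × k* = 2269 − 49 × (2269 − 1657)/151 = 2269 − 29988/151 ≈ 2070.4040.
Pooling payoff: 0.41 × 2269 + 0.59 × 1657 = 1907.92.
Difference: 2070.4040 − 1907.92 = 162.484, i.e. 162.48 to two decimal places.
The low-risk type prefers to separate.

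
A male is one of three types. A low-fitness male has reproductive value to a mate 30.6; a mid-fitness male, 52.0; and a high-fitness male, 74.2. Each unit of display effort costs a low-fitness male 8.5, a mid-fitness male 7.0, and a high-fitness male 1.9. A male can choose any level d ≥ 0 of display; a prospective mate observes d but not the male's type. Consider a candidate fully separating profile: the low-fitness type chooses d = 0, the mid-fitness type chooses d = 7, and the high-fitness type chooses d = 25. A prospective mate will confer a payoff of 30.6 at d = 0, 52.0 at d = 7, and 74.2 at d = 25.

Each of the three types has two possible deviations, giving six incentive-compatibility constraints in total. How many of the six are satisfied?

High-fitness (own payoff 74.2 − 1.9×25 = 26.7): to d=0 gives 30.6 → profitable ✗; to d=7 gives 52.0 − 1.9×7 = 38.7 → profitable ✗.
Low-fitness (own payoff 30.6): to d=7 gives 52.0 − 8.5×7 = -7.5 → no gain ✓; to d=25 gives 74.2 − 8.5×25 = -138.3 → no gain ✓.
Mid-fitness (own payoff 52.0 − 7.0×7 = 3): to d=0 gives 30.6 → profitable ✗; to d=25 gives 74.2 − 7.0×25 = -100.8 → no gain ✓.
3 of the 6 constraints hold; not an equilibrium.

3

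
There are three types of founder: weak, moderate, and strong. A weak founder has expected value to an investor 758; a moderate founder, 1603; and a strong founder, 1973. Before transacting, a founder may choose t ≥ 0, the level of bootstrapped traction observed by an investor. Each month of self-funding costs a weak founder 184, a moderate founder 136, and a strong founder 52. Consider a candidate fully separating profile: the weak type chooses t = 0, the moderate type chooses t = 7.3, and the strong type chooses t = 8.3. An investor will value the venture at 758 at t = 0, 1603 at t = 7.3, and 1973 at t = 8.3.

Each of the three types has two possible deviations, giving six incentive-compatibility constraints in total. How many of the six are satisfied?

4

Strong (own payoff 1973 − 52×8.3 = 1541.4): to t=0 gives 758 → no gain ✓; to t=7.3 gives 1603 − 52×7.3 = 1223.4 → no gain ✓.
Moderate (own payoff 1603 − 136×7.3 = 610.2): to t=0 gives 758 → profitable ✗; to t=8.3 gives 1973 − 136×8.3 = 844.2 → profitable ✗.
Weak (own payoff 758): to t=7.3 gives 1603 − 184×7.3 = 259.8 → no gain ✓; to t=8.3 gives 1973 − 184×8.3 = 445.8 → no gain ✓.
4 of the 6 constraints hold; not an equilibrium.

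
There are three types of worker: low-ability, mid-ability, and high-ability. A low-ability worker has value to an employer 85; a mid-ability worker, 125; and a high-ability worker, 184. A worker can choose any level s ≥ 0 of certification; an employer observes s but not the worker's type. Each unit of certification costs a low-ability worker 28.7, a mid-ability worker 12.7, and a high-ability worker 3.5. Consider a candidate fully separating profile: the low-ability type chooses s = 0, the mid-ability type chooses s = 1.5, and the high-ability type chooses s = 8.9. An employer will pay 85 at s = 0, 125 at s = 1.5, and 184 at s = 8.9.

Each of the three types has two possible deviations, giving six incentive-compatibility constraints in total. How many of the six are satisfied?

6

Mid-ability (own payoff 125 − 12.7×1.5 = 105.95): to s=0 gives 85 → no gain ✓; to s=8.9 gives 184 − 12.7×8.9 = 70.97 → no gain ✓.
Low-ability (own payoff 85): to s=1.5 gives 125 − 28.7×1.5 = 81.95 → no gain ✓; to s=8.9 gives 184 − 28.7×8.9 = -71.43 → no gain ✓.
High-ability (own payoff 184 − 3.5×8.9 = 152.85): to s=0 gives 85 → no gain ✓; to s=1.5 gives 125 − 3.5×1.5 = 119.75 → no gain ✓.
6 of the 6 constraints hold; this profile is a separating equilibrium.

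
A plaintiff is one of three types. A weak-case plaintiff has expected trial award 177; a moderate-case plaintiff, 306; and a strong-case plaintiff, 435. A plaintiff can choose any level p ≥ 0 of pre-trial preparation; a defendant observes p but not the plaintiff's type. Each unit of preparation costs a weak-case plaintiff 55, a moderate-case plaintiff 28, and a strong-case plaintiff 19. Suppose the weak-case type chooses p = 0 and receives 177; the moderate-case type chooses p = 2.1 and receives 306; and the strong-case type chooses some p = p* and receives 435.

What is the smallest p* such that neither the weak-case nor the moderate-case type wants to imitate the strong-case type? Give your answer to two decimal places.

6.71

Moderate-case type (on-path payoff 306 − 28×2.1 = 247.2) won't mimic when 247.2 ≥ 435 − 28·p*, i.e. p* ≥ 6.71.
Weak-case type (on-path payoff 177) won't mimic when 177 ≥ 435 − 55·p*, i.e. p* ≥ 4.69.
Both must hold, so p* = max(4.69, 6.71) = 6.71. The moderate-case type's constraint binds.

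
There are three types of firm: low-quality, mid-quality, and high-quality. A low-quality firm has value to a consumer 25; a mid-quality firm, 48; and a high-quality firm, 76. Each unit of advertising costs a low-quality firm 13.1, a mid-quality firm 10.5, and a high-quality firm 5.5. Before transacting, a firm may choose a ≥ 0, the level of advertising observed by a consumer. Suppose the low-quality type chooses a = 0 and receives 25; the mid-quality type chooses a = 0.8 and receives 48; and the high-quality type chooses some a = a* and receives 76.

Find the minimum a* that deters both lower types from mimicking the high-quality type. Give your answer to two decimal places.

3.89

Low-quality type (on-path payoff 25) won't mimic when 25 ≥ 76 − 13.1·a*, i.e. a* ≥ 3.89.
Mid-quality type (on-path payoff 48 − 10.5×0.8 = 39.6) won't mimic when 39.6 ≥ 76 − 10.5·a*, i.e. a* ≥ 3.47.
Both must hold, so a* = max(3.89, 3.47) = 3.89. The low-quality type's constraint binds.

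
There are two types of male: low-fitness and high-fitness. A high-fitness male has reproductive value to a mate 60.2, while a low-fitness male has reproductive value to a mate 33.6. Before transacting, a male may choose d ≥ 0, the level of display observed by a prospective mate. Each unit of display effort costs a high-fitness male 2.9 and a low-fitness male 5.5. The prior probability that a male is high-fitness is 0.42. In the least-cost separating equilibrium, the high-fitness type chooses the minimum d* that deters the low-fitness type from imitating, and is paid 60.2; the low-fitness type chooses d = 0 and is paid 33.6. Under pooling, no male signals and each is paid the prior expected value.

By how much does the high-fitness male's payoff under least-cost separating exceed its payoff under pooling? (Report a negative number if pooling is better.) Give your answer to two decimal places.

1.40

Least-cost separating signal: d* solves 33.6 = 60.2 − 5.5·d*, so d* = (60.2 − 33.6)/5.5 ≈ 4.8364.
High-fitness type's separating payoff: 60.2 − 2.9 × d* = 60.2 − 2.9 × (60.2 − 33.6)/5.5 = 60.2 − 77.14/5.5 ≈ 46.1745.
Pooling payoff: 0.42 × 60.2 + 0.58 × 33.6 = 44.772.
Difference: 46.1745 − 44.772 = 1.4025, i.e. 1.40 to two decimal places.
The high-fitness type prefers to separate.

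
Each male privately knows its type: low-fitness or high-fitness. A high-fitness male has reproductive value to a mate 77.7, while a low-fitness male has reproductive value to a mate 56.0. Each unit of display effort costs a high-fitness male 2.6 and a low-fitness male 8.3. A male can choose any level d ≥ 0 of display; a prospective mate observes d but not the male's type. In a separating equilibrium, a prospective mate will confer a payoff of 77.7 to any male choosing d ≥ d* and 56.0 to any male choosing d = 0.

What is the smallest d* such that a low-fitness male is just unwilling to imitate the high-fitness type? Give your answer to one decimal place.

2.6

A low-fitness male choosing d = 0 receives 56.0.
Imitating at d* instead would pay 77.7 at cost 8.3·d*, netting 77.7 − 8.3·d*.
Indifference: 56.0 = 77.7 − 8.3·d*, so d* = (77.7 − 56.0) / 8.3 ≈ 2.6.
This is the low-fitness type's binding incentive-compatibility constraint; any d ≥ 2.6 sustains separation on that side.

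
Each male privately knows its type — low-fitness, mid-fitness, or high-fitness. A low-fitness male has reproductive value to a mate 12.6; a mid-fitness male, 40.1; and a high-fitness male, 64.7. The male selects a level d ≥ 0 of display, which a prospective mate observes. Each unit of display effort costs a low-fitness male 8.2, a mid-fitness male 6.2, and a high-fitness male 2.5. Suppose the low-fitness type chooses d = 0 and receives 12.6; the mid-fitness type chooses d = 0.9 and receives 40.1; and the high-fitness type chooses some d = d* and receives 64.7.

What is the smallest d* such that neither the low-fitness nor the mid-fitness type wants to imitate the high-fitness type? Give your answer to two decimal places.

Mid-fitness type (on-path payoff 40.1 − 6.2×0.9 = 34.52) won't mimic when 34.52 ≥ 64.7 − 6.2·d*, i.e. d* ≥ 4.87.
Low-fitness type (on-path payoff 12.6) won't mimic when 12.6 ≥ 64.7 − 8.2·d*, i.e. d* ≥ 6.35.
Both must hold, so d* = max(6.35, 4.87) = 6.35. The low-fitness type's constraint binds.

6.35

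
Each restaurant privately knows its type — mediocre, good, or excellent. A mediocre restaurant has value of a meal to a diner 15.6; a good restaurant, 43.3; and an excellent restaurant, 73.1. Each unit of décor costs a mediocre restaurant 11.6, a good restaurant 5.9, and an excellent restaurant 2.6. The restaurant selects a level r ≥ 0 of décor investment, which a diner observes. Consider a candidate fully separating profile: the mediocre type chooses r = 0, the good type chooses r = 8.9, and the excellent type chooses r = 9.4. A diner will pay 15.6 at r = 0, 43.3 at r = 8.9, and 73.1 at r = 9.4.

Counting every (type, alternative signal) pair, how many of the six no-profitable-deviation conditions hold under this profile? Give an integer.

4

Excellent (own payoff 73.1 − 2.6×9.4 = 48.66): to r=0 gives 15.6 → no gain ✓; to r=8.9 gives 43.3 − 2.6×8.9 = 20.16 → no gain ✓.
Mediocre (own payoff 15.6): to r=8.9 gives 43.3 − 11.6×8.9 = -59.94 → no gain ✓; to r=9.4 gives 73.1 − 11.6×9.4 = -35.94 → no gain ✓.
Good (own payoff 43.3 − 5.9×8.9 = -9.21): to r=0 gives 15.6 → profitable ✗; to r=9.4 gives 73.1 − 5.9×9.4 = 17.64 → profitable ✗.
4 of the 6 constraints hold; not an equilibrium.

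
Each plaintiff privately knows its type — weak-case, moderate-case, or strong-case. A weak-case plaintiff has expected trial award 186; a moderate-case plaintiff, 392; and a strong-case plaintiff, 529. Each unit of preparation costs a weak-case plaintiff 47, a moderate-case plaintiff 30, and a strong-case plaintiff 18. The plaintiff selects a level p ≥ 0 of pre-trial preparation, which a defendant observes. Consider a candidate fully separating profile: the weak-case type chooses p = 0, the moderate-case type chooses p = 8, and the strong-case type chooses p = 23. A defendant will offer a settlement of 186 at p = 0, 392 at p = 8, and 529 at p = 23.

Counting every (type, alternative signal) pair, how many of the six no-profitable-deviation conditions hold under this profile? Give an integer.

Weak-case (own payoff 186): to p=8 gives 392 − 47×8 = 16 → no gain ✓; to p=23 gives 529 − 47×23 = -552 → no gain ✓.
Strong-case (own payoff 529 − 18×23 = 115): to p=0 gives 186 → profitable ✗; to p=8 gives 392 − 18×8 = 248 → profitable ✗.
Moderate-case (own payoff 392 − 30×8 = 152): to p=0 gives 186 → profitable ✗; to p=23 gives 529 − 30×23 = -161 → no gain ✓.
3 of the 6 constraints hold; not an equilibrium.

3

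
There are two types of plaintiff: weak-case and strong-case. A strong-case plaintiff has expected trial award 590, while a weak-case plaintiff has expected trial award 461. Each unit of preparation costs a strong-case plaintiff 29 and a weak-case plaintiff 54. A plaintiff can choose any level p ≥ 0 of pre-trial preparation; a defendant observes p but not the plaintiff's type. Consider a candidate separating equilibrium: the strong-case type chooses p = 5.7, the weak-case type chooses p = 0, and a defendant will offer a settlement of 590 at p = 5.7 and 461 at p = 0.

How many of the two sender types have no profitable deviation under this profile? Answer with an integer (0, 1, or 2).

Strong-case type: signal → 590 − 29 × 5.7 = 424.7; deviate to 0 → 461. IC fails (424.7 < 461).
Weak-case type: stay at 0 → 461; mimic → 590 − 54 × 5.7 = 282.2. IC holds (461 ≥ 282.2).
1 of 2 constraints hold, so this profile is not an equilibrium.

1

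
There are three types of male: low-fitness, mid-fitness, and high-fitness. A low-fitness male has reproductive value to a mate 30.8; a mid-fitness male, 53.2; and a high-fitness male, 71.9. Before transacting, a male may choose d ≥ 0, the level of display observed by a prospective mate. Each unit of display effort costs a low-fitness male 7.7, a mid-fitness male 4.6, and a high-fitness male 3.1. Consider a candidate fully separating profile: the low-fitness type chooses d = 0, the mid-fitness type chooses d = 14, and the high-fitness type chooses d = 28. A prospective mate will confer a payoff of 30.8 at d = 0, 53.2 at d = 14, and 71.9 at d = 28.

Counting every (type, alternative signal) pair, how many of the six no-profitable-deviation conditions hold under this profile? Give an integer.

3

Mid-fitness (own payoff 53.2 − 4.6×14 = -11.2): to d=0 gives 30.8 → profitable ✗; to d=28 gives 71.9 − 4.6×28 = -56.9 → no gain ✓.
High-fitness (own payoff 71.9 − 3.1×28 = -14.9): to d=0 gives 30.8 → profitable ✗; to d=14 gives 53.2 − 3.1×14 = 9.8 → profitable ✗.
Low-fitness (own payoff 30.8): to d=14 gives 53.2 − 7.7×14 = -54.6 → no gain ✓; to d=28 gives 71.9 − 7.7×28 = -143.7 → no gain ✓.
3 of the 6 constraints hold; not an equilibrium.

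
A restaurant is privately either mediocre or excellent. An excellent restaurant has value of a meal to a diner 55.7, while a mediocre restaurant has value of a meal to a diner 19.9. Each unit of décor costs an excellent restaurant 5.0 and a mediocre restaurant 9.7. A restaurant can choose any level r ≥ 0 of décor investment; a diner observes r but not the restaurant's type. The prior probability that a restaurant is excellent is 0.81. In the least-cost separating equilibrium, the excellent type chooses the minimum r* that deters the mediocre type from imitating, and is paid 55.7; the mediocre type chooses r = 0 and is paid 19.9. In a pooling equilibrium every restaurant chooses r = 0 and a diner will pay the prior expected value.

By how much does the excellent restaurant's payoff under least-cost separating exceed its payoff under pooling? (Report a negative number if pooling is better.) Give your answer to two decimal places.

Least-cost separating signal: r* solves 19.9 = 55.7 − 9.7·r*, so r* = (55.7 − 19.9)/9.7 ≈ 3.6907.
Excellent type's separating payoff: 55.7 − 5.0 × r* = 55.7 − 5.0 × (55.7 − 19.9)/9.7 = 55.7 − 179/9.7 ≈ 37.2464.
Pooling payoff: 0.81 × 55.7 + 0.19 × 19.9 = 48.898.
Difference: 37.2464 − 48.898 = -11.6516, i.e. -11.65 to two decimal places.
The excellent type would prefer the pooling outcome.

-11.65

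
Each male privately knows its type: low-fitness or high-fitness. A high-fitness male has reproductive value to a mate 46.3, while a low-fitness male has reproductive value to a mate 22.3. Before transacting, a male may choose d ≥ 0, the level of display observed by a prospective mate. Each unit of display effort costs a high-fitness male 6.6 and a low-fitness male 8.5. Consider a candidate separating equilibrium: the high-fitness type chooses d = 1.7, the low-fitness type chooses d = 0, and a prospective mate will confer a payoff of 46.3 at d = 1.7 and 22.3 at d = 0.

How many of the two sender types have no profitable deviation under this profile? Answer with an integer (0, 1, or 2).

Low-fitness type: stay at 0 → 22.3; mimic → 46.3 − 8.5 × 1.7 = 31.85. IC fails (22.3 < 31.85).
High-fitness type: signal → 46.3 − 6.6 × 1.7 = 35.08; deviate to 0 → 22.3. IC holds (35.08 ≥ 22.3).
1 of 2 constraints hold, so this profile is not an equilibrium.

1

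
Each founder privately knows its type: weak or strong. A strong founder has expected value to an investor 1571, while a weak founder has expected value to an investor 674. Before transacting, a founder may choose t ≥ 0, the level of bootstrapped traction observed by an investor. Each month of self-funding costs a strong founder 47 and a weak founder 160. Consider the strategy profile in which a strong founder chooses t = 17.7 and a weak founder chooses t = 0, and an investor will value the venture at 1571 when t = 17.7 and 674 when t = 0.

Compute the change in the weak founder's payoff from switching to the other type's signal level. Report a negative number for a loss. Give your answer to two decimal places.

Playing t = 0 the weak founder receives 674.
Deviating to t = 17.7 brings payment 1571 at cost 160 × 17.7 = 2832, netting -1261.
Gain from deviating: -1261 − 674 = -1935.00.
The gain is negative, so the weak type's incentive-compatibility constraint is satisfied.

-1935.00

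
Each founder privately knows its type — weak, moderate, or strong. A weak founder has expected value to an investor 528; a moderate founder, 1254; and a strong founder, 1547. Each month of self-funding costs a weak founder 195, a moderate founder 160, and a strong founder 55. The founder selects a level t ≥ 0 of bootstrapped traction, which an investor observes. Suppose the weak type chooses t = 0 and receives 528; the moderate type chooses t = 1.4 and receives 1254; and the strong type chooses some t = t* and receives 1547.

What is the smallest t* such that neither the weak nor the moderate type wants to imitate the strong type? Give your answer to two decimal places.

5.23

Moderate type (on-path payoff 1254 − 160×1.4 = 1030) won't mimic when 1030 ≥ 1547 − 160·t*, i.e. t* ≥ 3.23.
Weak type (on-path payoff 528) won't mimic when 528 ≥ 1547 − 195·t*, i.e. t* ≥ 5.23.
Both must hold, so t* = max(5.23, 3.23) = 5.23. The weak type's constraint binds.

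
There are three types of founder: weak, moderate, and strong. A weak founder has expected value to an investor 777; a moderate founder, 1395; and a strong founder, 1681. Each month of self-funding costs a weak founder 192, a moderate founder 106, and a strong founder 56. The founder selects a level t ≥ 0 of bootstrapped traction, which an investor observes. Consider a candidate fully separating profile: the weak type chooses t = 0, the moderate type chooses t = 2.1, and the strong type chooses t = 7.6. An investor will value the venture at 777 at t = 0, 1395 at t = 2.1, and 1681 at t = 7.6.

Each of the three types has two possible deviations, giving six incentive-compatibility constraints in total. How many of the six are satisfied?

Strong (own payoff 1681 − 56×7.6 = 1255.4): to t=0 gives 777 → no gain ✓; to t=2.1 gives 1395 − 56×2.1 = 1277.4 → profitable ✗.
Weak (own payoff 777): to t=2.1 gives 1395 − 192×2.1 = 991.8 → profitable ✗; to t=7.6 gives 1681 − 192×7.6 = 221.8 → no gain ✓.
Moderate (own payoff 1395 − 106×2.1 = 1172.4): to t=0 gives 777 → no gain ✓; to t=7.6 gives 1681 − 106×7.6 = 875.4 → no gain ✓.
4 of the 6 constraints hold; not an equilibrium.

4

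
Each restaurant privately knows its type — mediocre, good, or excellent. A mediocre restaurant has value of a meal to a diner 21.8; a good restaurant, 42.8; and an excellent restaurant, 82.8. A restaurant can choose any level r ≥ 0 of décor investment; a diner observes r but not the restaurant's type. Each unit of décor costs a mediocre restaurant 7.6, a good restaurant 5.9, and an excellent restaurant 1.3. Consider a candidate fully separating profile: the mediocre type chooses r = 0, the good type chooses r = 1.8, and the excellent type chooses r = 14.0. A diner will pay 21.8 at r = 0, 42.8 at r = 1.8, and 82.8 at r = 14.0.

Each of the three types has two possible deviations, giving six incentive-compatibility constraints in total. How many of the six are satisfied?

5

Mediocre (own payoff 21.8): to r=1.8 gives 42.8 − 7.6×1.8 = 29.12 → profitable ✗; to r=14.0 gives 82.8 − 7.6×14.0 = -23.6 → no gain ✓.
Excellent (own payoff 82.8 − 1.3×14.0 = 64.6): to r=0 gives 21.8 → no gain ✓; to r=1.8 gives 42.8 − 1.3×1.8 = 40.46 → no gain ✓.
Good (own payoff 42.8 − 5.9×1.8 = 32.18): to r=0 gives 21.8 → no gain ✓; to r=14.0 gives 82.8 − 5.9×14.0 = 0.2 → no gain ✓.
5 of the 6 constraints hold; not an equilibrium.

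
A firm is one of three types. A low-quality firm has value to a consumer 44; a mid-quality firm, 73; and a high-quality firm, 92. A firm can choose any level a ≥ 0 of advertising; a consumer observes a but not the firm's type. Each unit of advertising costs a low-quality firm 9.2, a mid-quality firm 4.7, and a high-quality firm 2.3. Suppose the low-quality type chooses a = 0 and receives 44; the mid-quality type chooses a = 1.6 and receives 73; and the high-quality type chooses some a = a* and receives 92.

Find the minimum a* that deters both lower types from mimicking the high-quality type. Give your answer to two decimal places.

5.64

Low-quality type (on-path payoff 44) won't mimic when 44 ≥ 92 − 9.2·a*, i.e. a* ≥ 5.22.
Mid-quality type (on-path payoff 73 − 4.7×1.6 = 65.48) won't mimic when 65.48 ≥ 92 − 4.7·a*, i.e. a* ≥ 5.64.
Both must hold, so a* = max(5.22, 5.64) = 5.64. The mid-quality type's constraint binds.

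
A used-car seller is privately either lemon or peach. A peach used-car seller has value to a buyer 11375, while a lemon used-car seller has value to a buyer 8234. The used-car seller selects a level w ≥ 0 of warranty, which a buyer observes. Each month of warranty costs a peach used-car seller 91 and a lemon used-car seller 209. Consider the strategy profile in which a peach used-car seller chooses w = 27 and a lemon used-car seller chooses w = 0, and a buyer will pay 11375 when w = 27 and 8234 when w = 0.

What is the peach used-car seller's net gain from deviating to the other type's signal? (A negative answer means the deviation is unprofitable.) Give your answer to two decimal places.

Playing w = 27 the peach used-car seller receives 11375 − 91 × 27 = 8918.
Deviating to w = 0 yields 8234 instead.
Gain from deviating: 8234 − 8918 = -684.00.
The gain is negative, so the peach type's incentive-compatibility constraint is satisfied.

-684.00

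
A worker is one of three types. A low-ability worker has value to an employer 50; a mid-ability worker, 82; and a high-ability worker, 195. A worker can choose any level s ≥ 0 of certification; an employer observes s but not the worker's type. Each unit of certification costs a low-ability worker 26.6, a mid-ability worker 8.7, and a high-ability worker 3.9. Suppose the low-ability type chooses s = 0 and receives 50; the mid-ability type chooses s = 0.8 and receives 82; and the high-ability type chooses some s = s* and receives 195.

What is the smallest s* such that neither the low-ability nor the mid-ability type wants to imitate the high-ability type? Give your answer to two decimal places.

Mid-ability type (on-path payoff 82 − 8.7×0.8 = 75.04) won't mimic when 75.04 ≥ 195 − 8.7·s*, i.e. s* ≥ 13.79.
Low-ability type (on-path payoff 50) won't mimic when 50 ≥ 195 − 26.6·s*, i.e. s* ≥ 5.45.
Both must hold, so s* = max(5.45, 13.79) = 13.79. The mid-ability type's constraint binds.

13.79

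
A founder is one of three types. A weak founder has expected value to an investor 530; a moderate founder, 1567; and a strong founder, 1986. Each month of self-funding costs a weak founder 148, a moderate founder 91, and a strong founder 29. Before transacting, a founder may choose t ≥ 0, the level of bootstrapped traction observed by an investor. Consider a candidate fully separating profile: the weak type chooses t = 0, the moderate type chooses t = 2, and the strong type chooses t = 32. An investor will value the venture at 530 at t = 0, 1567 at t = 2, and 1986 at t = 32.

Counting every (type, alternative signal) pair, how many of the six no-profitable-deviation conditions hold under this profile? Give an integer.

Weak (own payoff 530): to t=2 gives 1567 − 148×2 = 1271 → profitable ✗; to t=32 gives 1986 − 148×32 = -2750 → no gain ✓.
Strong (own payoff 1986 − 29×32 = 1058): to t=0 gives 530 → no gain ✓; to t=2 gives 1567 − 29×2 = 1509 → profitable ✗.
Moderate (own payoff 1567 − 91×2 = 1385): to t=0 gives 530 → no gain ✓; to t=32 gives 1986 − 91×32 = -926 → no gain ✓.
4 of the 6 constraints hold; not an equilibrium.

4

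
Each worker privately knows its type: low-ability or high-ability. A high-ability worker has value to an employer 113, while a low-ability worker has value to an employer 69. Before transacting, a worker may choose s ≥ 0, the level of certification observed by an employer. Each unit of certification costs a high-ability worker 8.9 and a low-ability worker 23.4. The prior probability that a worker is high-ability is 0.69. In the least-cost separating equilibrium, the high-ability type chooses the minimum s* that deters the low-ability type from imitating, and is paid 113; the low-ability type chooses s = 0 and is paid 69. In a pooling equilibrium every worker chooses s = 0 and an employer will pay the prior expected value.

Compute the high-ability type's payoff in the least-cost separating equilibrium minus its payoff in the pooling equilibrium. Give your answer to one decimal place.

-3.1

Least-cost separating signal: s* solves 69 = 113 − 23.4·s*, so s* = (113 − 69)/23.4 ≈ 1.8803.
High-ability type's separating payoff: 113 − 8.9 × s* = 113 − 8.9 × (113 − 69)/23.4 = 113 − 391.6/23.4 ≈ 96.265.
Pooling payoff: 0.69 × 113 + 0.31 × 69 = 99.36.
Difference: 96.265 − 99.36 = -3.095, i.e. -3.1 to one decimal place.
The high-ability type would prefer the pooling outcome.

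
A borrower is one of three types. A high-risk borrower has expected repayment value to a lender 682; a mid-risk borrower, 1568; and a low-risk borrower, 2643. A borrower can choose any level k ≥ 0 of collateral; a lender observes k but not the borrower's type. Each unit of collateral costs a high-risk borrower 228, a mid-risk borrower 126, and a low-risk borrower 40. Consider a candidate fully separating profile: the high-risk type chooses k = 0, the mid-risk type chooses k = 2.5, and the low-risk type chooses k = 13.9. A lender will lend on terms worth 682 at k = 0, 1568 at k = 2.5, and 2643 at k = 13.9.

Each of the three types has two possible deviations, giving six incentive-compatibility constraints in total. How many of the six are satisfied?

5

High-risk (own payoff 682): to k=2.5 gives 1568 − 228×2.5 = 998 → profitable ✗; to k=13.9 gives 2643 − 228×13.9 = -526.2 → no gain ✓.
Low-risk (own payoff 2643 − 40×13.9 = 2087): to k=0 gives 682 → no gain ✓; to k=2.5 gives 1568 − 40×2.5 = 1468 → no gain ✓.
Mid-risk (own payoff 1568 − 126×2.5 = 1253): to k=0 gives 682 → no gain ✓; to k=13.9 gives 2643 − 126×13.9 = 891.6 → no gain ✓.
5 of the 6 constraints hold; not an equilibrium.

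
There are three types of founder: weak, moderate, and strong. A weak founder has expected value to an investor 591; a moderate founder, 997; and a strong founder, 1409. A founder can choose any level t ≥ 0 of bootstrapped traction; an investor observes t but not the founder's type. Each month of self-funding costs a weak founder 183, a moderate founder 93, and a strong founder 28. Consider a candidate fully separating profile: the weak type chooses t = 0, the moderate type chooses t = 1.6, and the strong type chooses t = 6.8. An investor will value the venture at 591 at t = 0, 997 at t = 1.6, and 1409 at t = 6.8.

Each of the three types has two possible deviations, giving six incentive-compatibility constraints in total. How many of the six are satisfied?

Strong (own payoff 1409 − 28×6.8 = 1218.6): to t=0 gives 591 → no gain ✓; to t=1.6 gives 997 − 28×1.6 = 952.2 → no gain ✓.
Moderate (own payoff 997 − 93×1.6 = 848.2): to t=0 gives 591 → no gain ✓; to t=6.8 gives 1409 − 93×6.8 = 776.6 → no gain ✓.
Weak (own payoff 591): to t=1.6 gives 997 − 183×1.6 = 704.2 → profitable ✗; to t=6.8 gives 1409 − 183×6.8 = 164.6 → no gain ✓.
5 of the 6 constraints hold; not an equilibrium.

5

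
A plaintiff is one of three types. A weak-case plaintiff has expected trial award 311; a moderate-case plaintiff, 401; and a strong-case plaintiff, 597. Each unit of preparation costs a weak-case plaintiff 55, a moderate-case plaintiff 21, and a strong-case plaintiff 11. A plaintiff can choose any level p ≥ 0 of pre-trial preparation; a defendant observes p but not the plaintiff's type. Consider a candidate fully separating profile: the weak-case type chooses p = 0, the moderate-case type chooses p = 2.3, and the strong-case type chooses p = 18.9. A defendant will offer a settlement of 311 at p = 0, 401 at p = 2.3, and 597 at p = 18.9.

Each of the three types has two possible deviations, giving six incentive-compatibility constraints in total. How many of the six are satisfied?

Strong-case (own payoff 597 − 11×18.9 = 389.1): to p=0 gives 311 → no gain ✓; to p=2.3 gives 401 − 11×2.3 = 375.7 → no gain ✓.
Weak-case (own payoff 311): to p=2.3 gives 401 − 55×2.3 = 274.5 → no gain ✓; to p=18.9 gives 597 − 55×18.9 = -442.5 → no gain ✓.
Moderate-case (own payoff 401 − 21×2.3 = 352.7): to p=0 gives 311 → no gain ✓; to p=18.9 gives 597 − 21×18.9 = 200.1 → no gain ✓.
6 of the 6 constraints hold; this profile is a separating equilibrium.

6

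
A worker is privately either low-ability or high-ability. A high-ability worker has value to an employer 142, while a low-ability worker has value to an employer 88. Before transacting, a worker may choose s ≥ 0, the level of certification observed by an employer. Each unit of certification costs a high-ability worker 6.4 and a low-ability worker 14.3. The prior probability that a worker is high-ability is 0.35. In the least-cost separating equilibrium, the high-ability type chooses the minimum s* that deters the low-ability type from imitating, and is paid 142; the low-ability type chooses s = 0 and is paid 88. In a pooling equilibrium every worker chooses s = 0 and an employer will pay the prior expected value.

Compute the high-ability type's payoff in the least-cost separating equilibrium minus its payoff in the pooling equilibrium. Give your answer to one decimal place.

10.9

Least-cost separating signal: s* solves 88 = 142 − 14.3·s*, so s* = (142 − 88)/14.3 ≈ 3.7762.
High-ability type's separating payoff: 142 − 6.4 × s* = 142 − 6.4 × (142 − 88)/14.3 = 142 − 345.6/14.3 ≈ 117.832.
Pooling payoff: 0.35 × 142 + 0.65 × 88 = 106.9.
Difference: 117.832 − 106.9 = 10.932, i.e. 10.9 to one decimal place.
The high-ability type prefers to separate.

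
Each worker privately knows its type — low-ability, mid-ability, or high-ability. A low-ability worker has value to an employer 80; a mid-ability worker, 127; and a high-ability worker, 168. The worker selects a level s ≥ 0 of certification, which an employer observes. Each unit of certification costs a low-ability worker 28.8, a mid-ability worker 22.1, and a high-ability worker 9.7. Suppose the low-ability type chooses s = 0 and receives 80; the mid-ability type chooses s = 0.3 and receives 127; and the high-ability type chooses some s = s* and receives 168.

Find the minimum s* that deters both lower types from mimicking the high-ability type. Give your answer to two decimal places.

3.06

Low-ability type (on-path payoff 80) won't mimic when 80 ≥ 168 − 28.8·s*, i.e. s* ≥ 3.06.
Mid-ability type (on-path payoff 127 − 22.1×0.3 = 120.37) won't mimic when 120.37 ≥ 168 − 22.1·s*, i.e. s* ≥ 2.16.
Both must hold, so s* = max(3.06, 2.16) = 3.06. The low-ability type's constraint binds.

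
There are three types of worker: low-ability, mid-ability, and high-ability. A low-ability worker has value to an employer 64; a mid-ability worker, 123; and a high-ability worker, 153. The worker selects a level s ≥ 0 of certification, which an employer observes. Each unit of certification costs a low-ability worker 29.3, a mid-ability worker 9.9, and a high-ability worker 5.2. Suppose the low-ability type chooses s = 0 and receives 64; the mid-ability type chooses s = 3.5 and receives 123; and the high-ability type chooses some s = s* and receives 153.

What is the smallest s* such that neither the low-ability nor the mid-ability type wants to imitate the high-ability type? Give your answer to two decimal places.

6.53

Low-ability type (on-path payoff 64) won't mimic when 64 ≥ 153 − 29.3·s*, i.e. s* ≥ 3.04.
Mid-ability type (on-path payoff 123 − 9.9×3.5 = 88.35) won't mimic when 88.35 ≥ 153 − 9.9·s*, i.e. s* ≥ 6.53.
Both must hold, so s* = max(3.04, 6.53) = 6.53. The mid-ability type's constraint binds.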